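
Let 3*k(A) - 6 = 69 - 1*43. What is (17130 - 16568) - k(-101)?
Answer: 1654/3 ≈ 551.33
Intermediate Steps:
k(A) = 32/3 (k(A) = 2 + (69 - 1*43)/3 = 2 + (69 - 43)/3 = 2 + (⅓)*26 = 2 + 26/3 = 32/3)
(17130 - 16568) - k(-101) = (17130 - 16568) - 1*32/3 = 562 - 32/3 = 1654/3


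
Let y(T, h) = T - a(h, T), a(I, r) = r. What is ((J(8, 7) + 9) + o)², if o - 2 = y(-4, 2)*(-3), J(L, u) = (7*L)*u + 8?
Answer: 168921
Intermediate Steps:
J(L, u) = 8 + 7*L*u (J(L, u) = 7*L*u + 8 = 8 + 7*L*u)
y(T, h) = 0 (y(T, h) = T - T = 0)
o = 2 (o = 2 + 0*(-3) = 2 + 0 = 2)
((J(8, 7) + 9) + o)² = (((8 + 7*8*7) + 9) + 2)² = (((8 + 392) + 9) + 2)² = ((400 + 9) + 2)² = (409 + 2)² = 411² = 168921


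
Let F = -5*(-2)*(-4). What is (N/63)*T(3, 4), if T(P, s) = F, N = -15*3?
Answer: 200/7 ≈ 28.571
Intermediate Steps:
F = -40 (F = 10*(-4) = -40)
N = -45
T(P, s) = -40
(N/63)*T(3, 4) = -45/63*(-40) = -45*1/63*(-40) = -5/7*(-40) = 200/7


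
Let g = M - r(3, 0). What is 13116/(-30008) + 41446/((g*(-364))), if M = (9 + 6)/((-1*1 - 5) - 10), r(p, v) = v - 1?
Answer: -1244009957/682682 ≈ -1822.2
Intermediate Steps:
r(p, v) = -1 + v
M = -15/16 (M = 15/((-1 - 5) - 10) = 15/(-6 - 10) = 15/(-16) = 15*(-1/16) = -15/16 ≈ -0.93750)
g = 1/16 (g = -15/16 - (-1 + 0) = -15/16 - 1*(-1) = -15/16 + 1 = 1/16 ≈ 0.062500)
13116/(-30008) + 41446/((g*(-364))) = 13116/(-30008) + 41446/(((1/16)*(-364))) = 13116*(-1/30008) + 41446/(-91/4) = -3279/7502 + 41446*(-4/91) = -3279/7502 - 165784/91 = -1244009957/682682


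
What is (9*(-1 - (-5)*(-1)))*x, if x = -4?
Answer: 216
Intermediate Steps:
(9*(-1 - (-5)*(-1)))*x = (9*(-1 - (-5)*(-1)))*(-4) = (9*(-1 - 5*1))*(-4) = (9*(-1 - 5))*(-4) = (9*(-6))*(-4) = -54*(-4) = 216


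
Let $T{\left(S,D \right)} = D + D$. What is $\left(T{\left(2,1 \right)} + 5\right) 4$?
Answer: $28$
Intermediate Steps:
$T{\left(S,D \right)} = 2 D$
$\left(T{\left(2,1 \right)} + 5\right) 4 = \left(2 \cdot 1 + 5\right) 4 = \left(2 + 5\right) 4 = 7 \cdot 4 = 28$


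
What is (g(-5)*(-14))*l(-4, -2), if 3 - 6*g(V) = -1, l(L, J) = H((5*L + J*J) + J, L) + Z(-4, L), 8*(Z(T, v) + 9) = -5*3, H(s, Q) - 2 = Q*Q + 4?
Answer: -623/6 ≈ -103.83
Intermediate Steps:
H(s, Q) = 6 + Q² (H(s, Q) = 2 + (Q*Q + 4) = 2 + (Q² + 4) = 2 + (4 + Q²) = 6 + Q²)
Z(T, v) = -87/8 (Z(T, v) = -9 + (-5*3)/8 = -9 + (⅛)*(-15) = -9 - 15/8 = -87/8)
l(L, J) = -39/8 + L² (l(L, J) = (6 + L²) - 87/8 = -39/8 + L²)
g(V) = ⅔ (g(V) = ½ - ⅙*(-1) = ½ + ⅙ = ⅔)
(g(-5)*(-14))*l(-4, -2) = ((⅔)*(-14))*(-39/8 + (-4)²) = -28*(-39/8 + 16)/3 = -28/3*89/8 = -623/6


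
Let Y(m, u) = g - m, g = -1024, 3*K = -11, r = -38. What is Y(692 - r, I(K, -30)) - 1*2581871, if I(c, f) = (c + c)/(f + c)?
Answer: -2583625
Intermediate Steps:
K = -11/3 (K = (⅓)*(-11) = -11/3 ≈ -3.6667)
I(c, f) = 2*c/(c + f) (I(c, f) = (2*c)/(c + f) = 2*c/(c + f))
Y(m, u) = -1024 - m
Y(692 - r, I(K, -30)) - 1*2581871 = (-1024 - (692 - 1*(-38))) - 1*2581871 = (-1024 - (692 + 38)) - 2581871 = (-1024 - 1*730) - 2581871 = (-1024 - 730) - 2581871 = -1754 - 2581871 = -2583625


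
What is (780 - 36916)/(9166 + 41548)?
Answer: -18068/25357 ≈ -0.71254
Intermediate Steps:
(780 - 36916)/(9166 + 41548) = -36136/50714 = -36136*1/50714 = -18068/25357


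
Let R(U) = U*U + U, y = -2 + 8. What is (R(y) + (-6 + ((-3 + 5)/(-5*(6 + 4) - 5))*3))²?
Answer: 3896676/3025 ≈ 1288.2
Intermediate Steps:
y = 6
R(U) = U + U² (R(U) = U² + U = U + U²)
(R(y) + (-6 + ((-3 + 5)/(-5*(6 + 4) - 5))*3))² = (6*(1 + 6) + (-6 + ((-3 + 5)/(-5*(6 + 4) - 5))*3))² = (6*7 + (-6 + (2/(-5*10 - 5))*3))² = (42 + (-6 + (2/(-50 - 5))*3))² = (42 + (-6 + (2/(-55))*3))² = (42 + (-6 + (2*(-1/55))*3))² = (42 + (-6 - 2/55*3))² = (42 + (-6 - 6/55))² = (42 - 336/55)² = (1974/55)² = 3896676/3025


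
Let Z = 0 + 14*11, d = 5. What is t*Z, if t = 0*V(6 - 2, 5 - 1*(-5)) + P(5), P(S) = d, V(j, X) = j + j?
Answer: 770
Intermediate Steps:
V(j, X) = 2*j
P(S) = 5
t = 5 (t = 0*(2*(6 - 2)) + 5 = 0*(2*4) + 5 = 0*8 + 5 = 0 + 5 = 5)
Z = 154 (Z = 0 + 154 = 154)
t*Z = 5*154 = 770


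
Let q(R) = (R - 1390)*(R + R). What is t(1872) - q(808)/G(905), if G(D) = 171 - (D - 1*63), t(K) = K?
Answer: 315600/671 ≈ 470.34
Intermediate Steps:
q(R) = 2*R*(-1390 + R) (q(R) = (-1390 + R)*(2*R) = 2*R*(-1390 + R))
G(D) = 234 - D (G(D) = 171 - (D - 63) = 171 - (-63 + D) = 171 + (63 - D) = 234 - D)
t(1872) - q(808)/G(905) = 1872 - 2*808*(-1390 + 808)/(234 - 1*905) = 1872 - 2*808*(-582)/(234 - 905) = 1872 - (-940512)/(-671) = 1872 - (-940512)*(-1)/671 = 1872 - 1*940512/671 = 1872 - 940512/671 = 315600/671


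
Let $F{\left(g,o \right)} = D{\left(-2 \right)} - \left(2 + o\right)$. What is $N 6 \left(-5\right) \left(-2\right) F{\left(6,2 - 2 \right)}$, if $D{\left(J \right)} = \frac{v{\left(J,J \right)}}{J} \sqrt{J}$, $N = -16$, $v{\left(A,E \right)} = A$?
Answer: $1920 - 960 i \sqrt{2} \approx 1920.0 - 1357.6 i$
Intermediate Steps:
$D{\left(J \right)} = \sqrt{J}$ ($D{\left(J \right)} = \frac{J}{J} \sqrt{J} = 1 \sqrt{J} = \sqrt{J}$)
$F{\left(g,o \right)} = -2 - o + i \sqrt{2}$ ($F{\left(g,o \right)} = \sqrt{-2} - \left(2 + o\right) = i \sqrt{2} - \left(2 + o\right) = -2 - o + i \sqrt{2}$)
$N 6 \left(-5\right) \left(-2\right) F{\left(6,2 - 2 \right)} = - 16 \cdot 6 \left(-5\right) \left(-2\right) \left(-2 - \left(2 - 2\right) + i \sqrt{2}\right) = - 16 \left(\left(-30\right) \left(-2\right)\right) \left(-2 - \left(2 - 2\right) + i \sqrt{2}\right) = \left(-16\right) 60 \left(-2 - 0 + i \sqrt{2}\right) = - 960 \left(-2 + 0 + i \sqrt{2}\right) = - 960 \left(-2 + i \sqrt{2}\right) = 1920 - 960 i \sqrt{2}$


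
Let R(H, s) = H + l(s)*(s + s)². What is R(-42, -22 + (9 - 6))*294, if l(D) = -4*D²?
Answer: -613042332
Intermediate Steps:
R(H, s) = H - 16*s⁴ (R(H, s) = H + (-4*s²)*(s + s)² = H + (-4*s²)*(2*s)² = H + (-4*s²)*(4*s²) = H - 16*s⁴)
R(-42, -22 + (9 - 6))*294 = (-42 - 16*(-22 + (9 - 6))⁴)*294 = (-42 - 16*(-22 + 3)⁴)*294 = (-42 - 16*(-19)⁴)*294 = (-42 - 16*130321)*294 = (-42 - 2085136)*294 = -2085178*294 = -613042332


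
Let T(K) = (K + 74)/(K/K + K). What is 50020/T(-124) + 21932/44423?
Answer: 27331182718/222115 ≈ 1.2305e+5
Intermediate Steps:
T(K) = (74 + K)/(1 + K)
50020/T(-124) + 21932/44423 = 50020/(((74 - 124)/(1 - 124))) + 21932/44423 = 50020/((-50/(-123))) + 21932*(1/44423) = 50020/((-1/123*(-50))) + 21932/44423 = 50020/(50/123) + 21932/44423 = 50020*(123/50) + 21932/44423 = 615246/5 + 21932/44423 = 27331182718/222115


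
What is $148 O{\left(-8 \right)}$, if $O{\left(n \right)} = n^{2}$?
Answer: $9472$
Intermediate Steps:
$148 O{\left(-8 \right)} = 148 \left(-8\right)^{2} = 148 \cdot 64 = 9472$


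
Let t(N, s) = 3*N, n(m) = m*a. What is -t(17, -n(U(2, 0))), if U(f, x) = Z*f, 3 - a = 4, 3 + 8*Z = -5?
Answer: -51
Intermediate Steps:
Z = -1 (Z = -3/8 + (⅛)*(-5) = -3/8 - 5/8 = -1)
a = -1 (a = 3 - 1*4 = 3 - 4 = -1)
U(f, x) = -f
n(m) = -m (n(m) = m*(-1) = -m)
-t(17, -n(U(2, 0))) = -3*17 = -1*51 = -51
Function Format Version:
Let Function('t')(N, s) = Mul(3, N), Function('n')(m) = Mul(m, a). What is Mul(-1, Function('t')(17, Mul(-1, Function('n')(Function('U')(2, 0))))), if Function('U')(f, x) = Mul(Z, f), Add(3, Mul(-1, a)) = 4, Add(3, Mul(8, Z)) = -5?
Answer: -51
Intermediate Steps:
Z = -1 (Z = Add(Rational(-3, 8), Mul(Rational(1, 8), -5)) = Add(Rational(-3, 8), Rational(-5, 8)) = -1)
a = -1 (a = Add(3, Mul(-1, 4)) = Add(3, -4) = -1)
Function('U')(f, x) = Mul(-1, f)
Function('n')(m) = Mul(-1, m) (Function('n')(m) = Mul(m, -1) = Mul(-1, m))
Mul(-1, Function('t')(17, Mul(-1, Function('n')(Function('U')(2, 0))))) = Mul(-1, Mul(3, 17)) = Mul(-1, 51) = -51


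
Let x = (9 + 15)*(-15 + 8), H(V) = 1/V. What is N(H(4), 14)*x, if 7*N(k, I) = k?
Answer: -6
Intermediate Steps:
N(k, I) = k/7
x = -168 (x = 24*(-7) = -168)
N(H(4), 14)*x = ((⅐)/4)*(-168) = ((⅐)*(¼))*(-168) = (1/28)*(-168) = -6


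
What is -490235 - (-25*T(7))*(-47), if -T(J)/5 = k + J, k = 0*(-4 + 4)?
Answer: -449110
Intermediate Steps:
k = 0 (k = 0*0 = 0)
T(J) = -5*J (T(J) = -5*(0 + J) = -5*J)
-490235 - (-25*T(7))*(-47) = -490235 - (-(-125)*7)*(-47) = -490235 - (-25*(-35))*(-47) = -490235 - 875*(-47) = -490235 - 1*(-41125) = -490235 + 41125 = -449110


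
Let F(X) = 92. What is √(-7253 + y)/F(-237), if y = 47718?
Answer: √40465/92 ≈ 2.1865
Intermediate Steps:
√(-7253 + y)/F(-237) = √(-7253 + 47718)/92 = √40465*(1/92) = √40465/92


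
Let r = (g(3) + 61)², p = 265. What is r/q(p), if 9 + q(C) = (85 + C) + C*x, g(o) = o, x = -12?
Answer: -4096/2839 ≈ -1.4428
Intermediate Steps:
q(C) = 76 - 11*C (q(C) = -9 + ((85 + C) + C*(-12)) = -9 + ((85 + C) - 12*C) = -9 + (85 - 11*C) = 76 - 11*C)
r = 4096 (r = (3 + 61)² = 64² = 4096)
r/q(p) = 4096/(76 - 11*265) = 4096/(76 - 2915) = 4096/(-2839) = 4096*(-1/2839) = -4096/2839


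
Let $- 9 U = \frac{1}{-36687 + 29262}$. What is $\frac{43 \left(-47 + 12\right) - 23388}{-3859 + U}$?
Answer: $\frac{1663474725}{257877674} \approx 6.4506$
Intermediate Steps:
$U = \frac{1}{66825}$ ($U = - \frac{1}{9 \left(-36687 + 29262\right)} = - \frac{1}{9 \left(-7425\right)} = \left(- \frac{1}{9}\right) \left(- \frac{1}{7425}\right) = \frac{1}{66825} \approx 1.4964 \cdot 10^{-5}$)
$\frac{43 \left(-47 + 12\right) - 23388}{-3859 + U} = \frac{43 \left(-47 + 12\right) - 23388}{-3859 + \frac{1}{66825}} = \frac{43 \left(-35\right) - 23388}{- \frac{257877674}{66825}} = \left(-1505 - 23388\right) \left(- \frac{66825}{257877674}\right) = \left(-24893\right) \left(- \frac{66825}{257877674}\right) = \frac{1663474725}{257877674}$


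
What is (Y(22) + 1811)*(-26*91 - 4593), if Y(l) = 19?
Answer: -12734970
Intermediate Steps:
(Y(22) + 1811)*(-26*91 - 4593) = (19 + 1811)*(-26*91 - 4593) = 1830*(-2366 - 4593) = 1830*(-6959) = -12734970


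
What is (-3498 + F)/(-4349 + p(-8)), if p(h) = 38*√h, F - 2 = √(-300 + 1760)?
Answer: (3496 - 2*√365)/(4349 - 76*I*√2) ≈ 0.79459 + 0.019637*I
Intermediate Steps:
F = 2 + 2*√365 (F = 2 + √(-300 + 1760) = 2 + √1460 = 2 + 2*√365 ≈ 40.210)
(-3498 + F)/(-4349 + p(-8)) = (-3498 + (2 + 2*√365))/(-4349 + 38*√(-8)) = (-3496 + 2*√365)/(-4349 + 38*(2*I*√2)) = (-3496 + 2*√365)/(-4349 + 76*I*√2)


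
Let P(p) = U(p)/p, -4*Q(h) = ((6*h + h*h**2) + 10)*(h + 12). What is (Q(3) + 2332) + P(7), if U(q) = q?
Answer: 8507/4 ≈ 2126.8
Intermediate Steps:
Q(h) = -(12 + h)*(10 + h**3 + 6*h)/4 (Q(h) = -((6*h + h*h**2) + 10)*(h + 12)/4 = -((6*h + h**3) + 10)*(12 + h)/4 = -((h**3 + 6*h) + 10)*(12 + h)/4 = -(10 + h**3 + 6*h)*(12 + h)/4 = -(12 + h)*(10 + h**3 + 6*h)/4)
P(p) = 1 (P(p) = p/p = 1)
(Q(3) + 2332) + P(7) = ((-30 - 3*3**3 - 41/2*3 - 3/2*3**2 - 1/4*3**4) + 2332) + 1 = ((-30 - 3*27 - 123/2 - 3/2*9 - 1/4*81) + 2332) + 1 = ((-30 - 81 - 123/2 - 27/2 - 81/4) + 2332) + 1 = (-825/4 + 2332) + 1 = 8503/4 + 1 = 8507/4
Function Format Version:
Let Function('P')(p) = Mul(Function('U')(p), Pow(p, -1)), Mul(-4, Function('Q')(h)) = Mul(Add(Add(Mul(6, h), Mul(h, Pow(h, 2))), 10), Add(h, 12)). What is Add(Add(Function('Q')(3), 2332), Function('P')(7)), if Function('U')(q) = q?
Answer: Rational(8507, 4) ≈ 2126.8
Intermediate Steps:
Function('Q')(h) = Mul(Rational(-1, 4), Add(12, h), Add(10, Pow(h, 3), Mul(6, h))) (Function('Q')(h) = Mul(Rational(-1, 4), Mul(Add(Add(Mul(6, h), Mul(h, Pow(h, 2))), 10), Add(h, 12))) = Mul(Rational(-1, 4), Mul(Add(Add(Mul(6, h), Pow(h, 3)), 10), Add(12, h))) = Mul(Rational(-1, 4), Mul(Add(Add(Pow(h, 3), Mul(6, h)), 10), Add(12, h))) = Mul(Rational(-1, 4), Mul(Add(10, Pow(h, 3), Mul(6, h)), Add(12, h))) = Mul(Rational(-1, 4), Mul(Add(12, h), Add(10, Pow(h, 3), Mul(6, h)))) = Mul(Rational(-1, 4), Add(12, h), Add(10, Pow(h, 3), Mul(6, h))))
Function('P')(p) = 1 (Function('P')(p) = Mul(p, Pow(p, -1)) = 1)
Add(Add(Function('Q')(3), 2332), Function('P')(7)) = Add(Add(Add(-30, Mul(-3, Pow(3, 3)), Mul(Rational(-41, 2), 3), Mul(Rational(-3, 2), Pow(3, 2)), Mul(Rational(-1, 4), Pow(3, 4))), 2332), 1) = Add(Add(Add(-30, Mul(-3, 27), Rational(-123, 2), Mul(Rational(-3, 2), 9), Mul(Rational(-1, 4), 81)), 2332), 1) = Add(Add(Add(-30, -81, Rational(-123, 2), Rational(-27, 2), Rational(-81, 4)), 2332), 1) = Add(Add(Rational(-825, 4), 2332), 1) = Add(Rational(8503, 4), 1) = Rational(8507, 4)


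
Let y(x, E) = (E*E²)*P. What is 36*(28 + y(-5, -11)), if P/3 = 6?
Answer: -861480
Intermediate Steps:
P = 18 (P = 3*6 = 18)
y(x, E) = 18*E³ (y(x, E) = (E*E²)*18 = E³*18 = 18*E³)
36*(28 + y(-5, -11)) = 36*(28 + 18*(-11)³) = 36*(28 + 18*(-1331)) = 36*(28 - 23958) = 36*(-23930) = -861480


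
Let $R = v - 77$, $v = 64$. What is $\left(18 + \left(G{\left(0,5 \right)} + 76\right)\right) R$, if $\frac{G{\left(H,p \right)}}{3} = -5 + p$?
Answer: $-1222$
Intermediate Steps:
$G{\left(H,p \right)} = -15 + 3 p$ ($G{\left(H,p \right)} = 3 \left(-5 + p\right) = -15 + 3 p$)
$R = -13$ ($R = 64 - 77 = -13$)
$\left(18 + \left(G{\left(0,5 \right)} + 76\right)\right) R = \left(18 + \left(\left(-15 + 3 \cdot 5\right) + 76\right)\right) \left(-13\right) = \left(18 + \left(\left(-15 + 15\right) + 76\right)\right) \left(-13\right) = \left(18 + \left(0 + 76\right)\right) \left(-13\right) = \left(18 + 76\right) \left(-13\right) = 94 \left(-13\right) = -1222$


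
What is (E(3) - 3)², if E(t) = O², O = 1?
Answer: 4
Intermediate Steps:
E(t) = 1 (E(t) = 1² = 1)
(E(3) - 3)² = (1 - 3)² = (-2)² = 4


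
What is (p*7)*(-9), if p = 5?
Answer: -315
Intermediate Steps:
(p*7)*(-9) = (5*7)*(-9) = 35*(-9) = -315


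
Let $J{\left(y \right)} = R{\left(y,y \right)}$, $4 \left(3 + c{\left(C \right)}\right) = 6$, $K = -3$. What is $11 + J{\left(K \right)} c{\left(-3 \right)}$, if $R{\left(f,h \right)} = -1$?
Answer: $\frac{25}{2} \approx 12.5$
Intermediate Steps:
$c{\left(C \right)} = - \frac{3}{2}$ ($c{\left(C \right)} = -3 + \frac{1}{4} \cdot 6 = -3 + \frac{3}{2} = - \frac{3}{2}$)
$J{\left(y \right)} = -1$
$11 + J{\left(K \right)} c{\left(-3 \right)} = 11 - - \frac{3}{2} = 11 + \frac{3}{2} = \frac{25}{2}$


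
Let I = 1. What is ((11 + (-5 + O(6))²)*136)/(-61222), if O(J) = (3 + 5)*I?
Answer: -1360/30611 ≈ -0.044428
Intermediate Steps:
O(J) = 8 (O(J) = (3 + 5)*1 = 8*1 = 8)
((11 + (-5 + O(6))²)*136)/(-61222) = ((11 + (-5 + 8)²)*136)/(-61222) = ((11 + 3²)*136)*(-1/61222) = ((11 + 9)*136)*(-1/61222) = (20*136)*(-1/61222) = 2720*(-1/61222) = -1360/30611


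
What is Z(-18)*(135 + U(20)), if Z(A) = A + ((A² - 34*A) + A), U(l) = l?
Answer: 139500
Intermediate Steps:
Z(A) = A² - 32*A (Z(A) = A + (A² - 33*A) = A² - 32*A)
Z(-18)*(135 + U(20)) = (-18*(-32 - 18))*(135 + 20) = -18*(-50)*155 = 900*155 = 139500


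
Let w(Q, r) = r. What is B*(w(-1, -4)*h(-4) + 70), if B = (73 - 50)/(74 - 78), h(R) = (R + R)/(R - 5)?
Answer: -6877/18 ≈ -382.06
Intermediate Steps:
h(R) = 2*R/(-5 + R) (h(R) = (2*R)/(-5 + R) = 2*R/(-5 + R))
B = -23/4 (B = 23/(-4) = 23*(-¼) = -23/4 ≈ -5.7500)
B*(w(-1, -4)*h(-4) + 70) = -23*(-8*(-4)/(-5 - 4) + 70)/4 = -23*(-8*(-4)/(-9) + 70)/4 = -23*(-8*(-4)*(-1)/9 + 70)/4 = -23*(-4*8/9 + 70)/4 = -23*(-32/9 + 70)/4 = -23/4*598/9 = -6877/18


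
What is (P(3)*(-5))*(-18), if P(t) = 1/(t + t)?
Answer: 15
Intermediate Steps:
P(t) = 1/(2*t)
(P(3)*(-5))*(-18) = (((1/2)/3)*(-5))*(-18) = (((1/2)*(1/3))*(-5))*(-18) = ((1/6)*(-5))*(-18) = -5/6*(-18) = 15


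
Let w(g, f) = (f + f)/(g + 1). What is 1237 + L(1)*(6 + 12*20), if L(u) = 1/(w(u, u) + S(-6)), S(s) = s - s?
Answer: 1483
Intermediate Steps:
S(s) = 0
w(g, f) = 2*f/(1 + g) (w(g, f) = (2*f)/(1 + g) = 2*f/(1 + g))
L(u) = (1 + u)/(2*u) (L(u) = 1/(2*u/(1 + u) + 0) = 1/(2*u/(1 + u)) = (1 + u)/(2*u))
1237 + L(1)*(6 + 12*20) = 1237 + ((½)*(1 + 1)/1)*(6 + 12*20) = 1237 + ((½)*1*2)*(6 + 240) = 1237 + 1*246 = 1237 + 246 = 1483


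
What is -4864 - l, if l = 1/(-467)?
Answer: -2271487/467 ≈ -4864.0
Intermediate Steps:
l = -1/467 ≈ -0.0021413
-4864 - l = -4864 - 1*(-1/467) = -4864 + 1/467 = -2271487/467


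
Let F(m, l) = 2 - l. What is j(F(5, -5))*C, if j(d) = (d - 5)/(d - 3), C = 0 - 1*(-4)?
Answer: 2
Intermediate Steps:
C = 4 (C = 0 + 4 = 4)
j(d) = (-5 + d)/(-3 + d)
j(F(5, -5))*C = ((-5 + (2 - 1*(-5)))/(-3 + (2 - 1*(-5))))*4 = ((-5 + (2 + 5))/(-3 + (2 + 5)))*4 = ((-5 + 7)/(-3 + 7))*4 = (2/4)*4 = ((¼)*2)*4 = (½)*4 = 2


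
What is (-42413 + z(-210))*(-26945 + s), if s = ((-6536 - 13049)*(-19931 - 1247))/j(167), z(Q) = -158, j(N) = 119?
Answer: -17520719779425/119 ≈ -1.4723e+11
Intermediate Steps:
s = 414771130/119 (s = ((-6536 - 13049)*(-19931 - 1247))/119 = -19585*(-21178)*(1/119) = 414771130*(1/119) = 414771130/119 ≈ 3.4855e+6)
(-42413 + z(-210))*(-26945 + s) = (-42413 - 158)*(-26945 + 414771130/119) = -42571*411564675/119 = -17520719779425/119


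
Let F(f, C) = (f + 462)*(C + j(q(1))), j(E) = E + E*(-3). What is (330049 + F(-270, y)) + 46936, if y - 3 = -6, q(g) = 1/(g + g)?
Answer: 376217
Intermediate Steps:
q(g) = 1/(2*g)
y = -3 (y = 3 - 6 = -3)
j(E) = -2*E (j(E) = E - 3*E = -2*E)
F(f, C) = (-1 + C)*(462 + f) (F(f, C) = (f + 462)*(C - 1/1) = (462 + f)*(C - 1) = (462 + f)*(-1 + C) = (-1 + C)*(462 + f))
(330049 + F(-270, y)) + 46936 = (330049 + (-462 - 1*(-270) + 462*(-3) - 3*(-270))) + 46936 = (330049 + (-462 + 270 - 1386 + 810)) + 46936 = (330049 - 768) + 46936 = 329281 + 46936 = 376217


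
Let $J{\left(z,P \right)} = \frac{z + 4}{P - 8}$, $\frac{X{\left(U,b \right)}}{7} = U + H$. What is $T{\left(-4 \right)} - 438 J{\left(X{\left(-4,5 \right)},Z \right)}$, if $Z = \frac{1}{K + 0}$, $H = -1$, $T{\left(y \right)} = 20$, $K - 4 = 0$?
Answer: $-1732$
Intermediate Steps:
$K = 4$ ($K = 4 + 0 = 4$)
$Z = \frac{1}{4}$ ($Z = \frac{1}{4 + 0} = \frac{1}{4} \approx 0.25$)
$X{\left(U,b \right)} = -7 + 7 U$ ($X{\left(U,b \right)} = 7 \left(U - 1\right) = 7 \left(-1 + U\right) = -7 + 7 U$)
$J{\left(z,P \right)} = \frac{4 + z}{-8 + P}$
$T{\left(-4 \right)} - 438 J{\left(X{\left(-4,5 \right)},Z \right)} = 20 - 438 \frac{4 + \left(-7 + 7 \left(-4\right)\right)}{-8 + \frac{1}{4}} = 20 - 438 \frac{4 - 35}{- \frac{31}{4}} = 20 - 438 \left(- \frac{4 \left(4 - 35\right)}{31}\right) = 20 - 438 \left(\left(- \frac{4}{31}\right) \left(-31\right)\right) = 20 - 1752 = -1732$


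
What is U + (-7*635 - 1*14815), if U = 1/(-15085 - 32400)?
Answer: -914561101/47485 ≈ -19260.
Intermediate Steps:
U = -1/47485 (U = 1/(-47485) = -1/47485 ≈ -2.1059e-5)
U + (-7*635 - 1*14815) = -1/47485 + (-7*635 - 1*14815) = -1/47485 + (-4445 - 14815) = -1/47485 - 19260 = -914561101/47485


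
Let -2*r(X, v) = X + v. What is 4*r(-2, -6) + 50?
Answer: 66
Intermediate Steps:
r(X, v) = -X/2 - v/2 (r(X, v) = -(X + v)/2 = -X/2 - v/2)
4*r(-2, -6) + 50 = 4*(-½*(-2) - ½*(-6)) + 50 = 4*(1 + 3) + 50 = 4*4 + 50 = 16 + 50 = 66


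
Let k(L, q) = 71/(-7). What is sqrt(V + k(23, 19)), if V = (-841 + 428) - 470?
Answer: 2*I*sqrt(10941)/7 ≈ 29.885*I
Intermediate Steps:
k(L, q) = -71/7 (k(L, q) = 71*(-1/7) = -71/7)
V = -883 (V = -413 - 470 = -883)
sqrt(V + k(23, 19)) = sqrt(-883 - 71/7) = sqrt(-6252/7) = 2*I*sqrt(10941)/7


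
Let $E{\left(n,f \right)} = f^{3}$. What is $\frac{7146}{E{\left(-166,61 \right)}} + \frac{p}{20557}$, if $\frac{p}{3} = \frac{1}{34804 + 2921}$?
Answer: $\frac{30283143871}{961894407275} \approx 0.031483$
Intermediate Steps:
$p = \frac{1}{12575}$ ($p = \frac{3}{34804 + 2921} = \frac{3}{37725} = 3 \cdot \frac{1}{37725} = \frac{1}{12575} \approx 7.9523 \cdot 10^{-5}$)
$\frac{7146}{E{\left(-166,61 \right)}} + \frac{p}{20557} = \frac{7146}{61^{3}} + \frac{1}{12575 \cdot 20557} = \frac{7146}{226981} + \frac{1}{12575} \cdot \frac{1}{20557} = 7146 \cdot \frac{1}{226981} + \frac{1}{258504275} = \frac{7146}{226981} + \frac{1}{258504275} = \frac{30283143871}{961894407275}$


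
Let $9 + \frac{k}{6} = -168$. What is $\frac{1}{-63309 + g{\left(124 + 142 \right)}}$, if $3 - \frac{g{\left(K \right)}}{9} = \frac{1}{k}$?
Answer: $- \frac{118}{7467275} \approx -1.5802 \cdot 10^{-5}$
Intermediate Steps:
$k = -1062$ ($k = -54 + 6 \left(-168\right) = -54 - 1008 = -1062$)
$g{\left(K \right)} = \frac{3187}{118}$ ($g{\left(K \right)} = 27 - \frac{9}{-1062} = 27 - - \frac{1}{118} = 27 + \frac{1}{118} = \frac{3187}{118}$)
$\frac{1}{-63309 + g{\left(124 + 142 \right)}} = \frac{1}{-63309 + \frac{3187}{118}} = \frac{1}{- \frac{7467275}{118}} = - \frac{118}{7467275}$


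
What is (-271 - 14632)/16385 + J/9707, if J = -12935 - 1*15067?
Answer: -603476191/159049195 ≈ -3.7943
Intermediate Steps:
J = -28002 (J = -12935 - 15067 = -28002)
(-271 - 14632)/16385 + J/9707 = (-271 - 14632)/16385 - 28002/9707 = -14903*1/16385 - 28002*1/9707 = -14903/16385 - 28002/9707 = -603476191/159049195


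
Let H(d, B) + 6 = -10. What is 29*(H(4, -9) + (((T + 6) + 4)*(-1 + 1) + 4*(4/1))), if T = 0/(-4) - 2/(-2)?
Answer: 0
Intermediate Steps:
H(d, B) = -16 (H(d, B) = -6 - 10 = -16)
T = 1 (T = 0*(-1/4) - 2*(-1/2) = 0 + 1 = 1)
29*(H(4, -9) + (((T + 6) + 4)*(-1 + 1) + 4*(4/1))) = 29*(-16 + (((1 + 6) + 4)*(-1 + 1) + 4*(4/1))) = 29*(-16 + ((7 + 4)*0 + 4*(4*1))) = 29*(-16 + (11*0 + 4*4)) = 29*(-16 + (0 + 16)) = 29*(-16 + 16) = 29*0 = 0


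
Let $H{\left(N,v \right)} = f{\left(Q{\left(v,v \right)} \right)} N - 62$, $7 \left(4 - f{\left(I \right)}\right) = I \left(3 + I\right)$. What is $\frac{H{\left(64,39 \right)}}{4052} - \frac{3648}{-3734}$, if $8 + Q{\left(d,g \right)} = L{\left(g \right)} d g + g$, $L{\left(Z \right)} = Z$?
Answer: $- \frac{30064888589077}{3782542} \approx -7.9483 \cdot 10^{6}$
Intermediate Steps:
$Q{\left(d,g \right)} = -8 + g + d g^{2}$ ($Q{\left(d,g \right)} = -8 + \left(g d g + g\right) = -8 + \left(d g g + g\right) = -8 + \left(d g^{2} + g\right) = -8 + \left(g + d g^{2}\right) = -8 + g + d g^{2}$)
$f{\left(I \right)} = 4 - \frac{I \left(3 + I\right)}{7}$
$H{\left(N,v \right)} = -62 + N \left(\frac{52}{7} - \frac{3 v}{7} - \frac{3 v^{3}}{7} - \frac{\left(-8 + v + v^{3}\right)^{2}}{7}\right)$ ($H{\left(N,v \right)} = \left(4 - \frac{3 \left(-8 + v + v v^{2}\right)}{7} - \frac{\left(-8 + v + v v^{2}\right)^{2}}{7}\right) N - 62 = \left(4 - \frac{3 \left(-8 + v + v^{3}\right)}{7} - \frac{\left(-8 + v + v^{3}\right)^{2}}{7}\right) N - 62 = \left(4 - \left(- \frac{24}{7} + \frac{3 v}{7} + \frac{3 v^{3}}{7}\right) - \frac{\left(-8 + v + v^{3}\right)^{2}}{7}\right) N - 62 = \left(\frac{52}{7} - \frac{3 v}{7} - \frac{3 v^{3}}{7} - \frac{\left(-8 + v + v^{3}\right)^{2}}{7}\right) N - 62 = N \left(\frac{52}{7} - \frac{3 v}{7} - \frac{3 v^{3}}{7} - \frac{\left(-8 + v + v^{3}\right)^{2}}{7}\right) - 62 = -62 + N \left(\frac{52}{7} - \frac{3 v}{7} - \frac{3 v^{3}}{7} - \frac{\left(-8 + v + v^{3}\right)^{2}}{7}\right)$)
$\frac{H{\left(64,39 \right)}}{4052} - \frac{3648}{-3734} = \frac{-62 - \frac{64 \left(-52 + \left(-8 + 39 + 39^{3}\right)^{2} + 3 \cdot 39 + 3 \cdot 39^{3}\right)}{7}}{4052} - \frac{3648}{-3734} = \left(-62 - \frac{64 \left(-52 + \left(-8 + 39 + 59319\right)^{2} + 117 + 3 \cdot 59319\right)}{7}\right) \frac{1}{4052} - - \frac{1824}{1867} = \left(-62 - \frac{64 \left(-52 + 59350^{2} + 117 + 177957\right)}{7}\right) \frac{1}{4052} + \frac{1824}{1867} = \left(-62 - \frac{64 \left(-52 + 3522422500 + 117 + 177957\right)}{7}\right) \frac{1}{4052} + \frac{1824}{1867} = \left(-62 - \frac{64}{7} \cdot 3522600522\right) \frac{1}{4052} + \frac{1824}{1867} = \left(-62 - 32206633344\right) \frac{1}{4052} + \frac{1824}{1867} = \left(-32206633406\right) \frac{1}{4052} + \frac{1824}{1867} = - \frac{16103316703}{2026} + \frac{1824}{1867} = - \frac{30064888589077}{3782542}$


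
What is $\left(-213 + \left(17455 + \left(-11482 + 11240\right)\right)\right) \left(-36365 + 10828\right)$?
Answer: $-434129000$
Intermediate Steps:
$\left(-213 + \left(17455 + \left(-11482 + 11240\right)\right)\right) \left(-36365 + 10828\right) = \left(-213 + \left(17455 - 242\right)\right) \left(-25537\right) = \left(-213 + 17213\right) \left(-25537\right) = 17000 \left(-25537\right) = -434129000$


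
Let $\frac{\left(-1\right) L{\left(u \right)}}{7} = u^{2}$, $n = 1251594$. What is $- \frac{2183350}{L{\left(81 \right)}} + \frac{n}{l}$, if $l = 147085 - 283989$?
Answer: $\frac{120713695381}{3143795004} \approx 38.397$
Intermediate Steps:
$l = -136904$ ($l = 147085 - 283989 = -136904$)
$L{\left(u \right)} = - 7 u^{2}$
$- \frac{2183350}{L{\left(81 \right)}} + \frac{n}{l} = - \frac{2183350}{\left(-7\right) 81^{2}} + \frac{1251594}{-136904} = - \frac{2183350}{\left(-7\right) 6561} + 1251594 \left(- \frac{1}{136904}\right) = - \frac{2183350}{-45927} - \frac{625797}{68452} = \left(-2183350\right) \left(- \frac{1}{45927}\right) - \frac{625797}{68452} = \frac{2183350}{45927} - \frac{625797}{68452} = \frac{120713695381}{3143795004}$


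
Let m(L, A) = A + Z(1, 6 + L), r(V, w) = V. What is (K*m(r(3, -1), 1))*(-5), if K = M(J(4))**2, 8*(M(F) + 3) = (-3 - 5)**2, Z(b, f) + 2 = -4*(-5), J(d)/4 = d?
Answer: -2375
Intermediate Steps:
J(d) = 4*d
Z(b, f) = 18 (Z(b, f) = -2 - 4*(-5) = -2 + 20 = 18)
M(F) = 5 (M(F) = -3 + (-3 - 5)**2/8 = -3 + (1/8)*(-8)**2 = -3 + (1/8)*64 = -3 + 8 = 5)
m(L, A) = 18 + A (m(L, A) = A + 18 = 18 + A)
K = 25 (K = 5**2 = 25)
(K*m(r(3, -1), 1))*(-5) = (25*(18 + 1))*(-5) = (25*19)*(-5) = 475*(-5) = -2375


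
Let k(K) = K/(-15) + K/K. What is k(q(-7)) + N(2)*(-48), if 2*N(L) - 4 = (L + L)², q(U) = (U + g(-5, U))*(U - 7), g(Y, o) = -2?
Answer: -2437/5 ≈ -487.40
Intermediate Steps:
q(U) = (-7 + U)*(-2 + U) (q(U) = (U - 2)*(U - 7) = (-2 + U)*(-7 + U) = (-7 + U)*(-2 + U))
N(L) = 2 + 2*L² (N(L) = 2 + (L + L)²/2 = 2 + (2*L)²/2 = 2 + (4*L²)/2 = 2 + 2*L²)
k(K) = 1 - K/15 (k(K) = K*(-1/15) + 1 = -K/15 + 1 = 1 - K/15)
k(q(-7)) + N(2)*(-48) = (1 - (14 + (-7)² - 9*(-7))/15) + (2 + 2*2²)*(-48) = (1 - (14 + 49 + 63)/15) + (2 + 2*4)*(-48) = (1 - 1/15*126) + (2 + 8)*(-48) = (1 - 42/5) + 10*(-48) = -37/5 - 480 = -2437/5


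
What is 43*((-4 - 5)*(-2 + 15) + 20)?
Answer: -4171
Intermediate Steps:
43*((-4 - 5)*(-2 + 15) + 20) = 43*(-9*13 + 20) = 43*(-117 + 20) = 43*(-97) = -4171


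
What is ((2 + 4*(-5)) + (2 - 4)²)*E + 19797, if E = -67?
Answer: 20735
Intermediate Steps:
((2 + 4*(-5)) + (2 - 4)²)*E + 19797 = ((2 + 4*(-5)) + (2 - 4)²)*(-67) + 19797 = ((2 - 20) + (-2)²)*(-67) + 19797 = (-18 + 4)*(-67) + 19797 = -14*(-67) + 19797 = 938 + 19797 = 20735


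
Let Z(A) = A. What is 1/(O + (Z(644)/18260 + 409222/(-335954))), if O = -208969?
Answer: -766815005/160241471784763 ≈ -4.7854e-6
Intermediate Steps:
1/(O + (Z(644)/18260 + 409222/(-335954))) = 1/(-208969 + (644/18260 + 409222/(-335954))) = 1/(-208969 + (644*(1/18260) + 409222*(-1/335954))) = 1/(-208969 + (161/4565 - 204611/167977)) = 1/(-208969 - 907004918/766815005) = 1/(-160241471784763/766815005) = -766815005/160241471784763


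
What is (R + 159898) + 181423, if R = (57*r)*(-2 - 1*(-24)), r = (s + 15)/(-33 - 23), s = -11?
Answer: 2388620/7 ≈ 3.4123e+5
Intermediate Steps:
r = -1/14 (r = (-11 + 15)/(-33 - 23) = 4/(-56) = 4*(-1/56) = -1/14 ≈ -0.071429)
R = -627/7 (R = (57*(-1/14))*(-2 - 1*(-24)) = -57*(-2 + 24)/14 = -57/14*22 = -627/7 ≈ -89.571)
(R + 159898) + 181423 = (-627/7 + 159898) + 181423 = 1118659/7 + 181423 = 2388620/7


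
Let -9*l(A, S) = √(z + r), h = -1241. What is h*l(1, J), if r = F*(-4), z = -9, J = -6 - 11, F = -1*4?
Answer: 1241*√7/9 ≈ 364.82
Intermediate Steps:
F = -4
J = -17
r = 16 (r = -4*(-4) = 16)
l(A, S) = -√7/9 (l(A, S) = -√(-9 + 16)/9 = -√7/9)
h*l(1, J) = -(-1241)*√7/9 = 1241*√7/9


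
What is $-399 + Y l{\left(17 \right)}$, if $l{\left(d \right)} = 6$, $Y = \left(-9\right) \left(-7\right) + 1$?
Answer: $-15$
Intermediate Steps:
$Y = 64$ ($Y = 63 + 1 = 64$)
$-399 + Y l{\left(17 \right)} = -399 + 64 \cdot 6 = -399 + 384 = -15$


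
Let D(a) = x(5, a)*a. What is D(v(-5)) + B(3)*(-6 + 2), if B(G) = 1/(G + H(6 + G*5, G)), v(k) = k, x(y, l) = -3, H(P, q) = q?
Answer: 43/3 ≈ 14.333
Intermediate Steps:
B(G) = 1/(2*G) (B(G) = 1/(G + G) = 1/(2*G))
D(a) = -3*a
D(v(-5)) + B(3)*(-6 + 2) = -3*(-5) + ((½)/3)*(-6 + 2) = 15 + ((½)*(⅓))*(-4) = 15 + (⅙)*(-4) = 15 - ⅔ = 43/3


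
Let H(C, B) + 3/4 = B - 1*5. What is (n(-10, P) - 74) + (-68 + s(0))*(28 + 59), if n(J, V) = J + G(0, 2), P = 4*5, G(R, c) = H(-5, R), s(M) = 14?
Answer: -19151/4 ≈ -4787.8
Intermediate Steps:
H(C, B) = -23/4 + B (H(C, B) = -¾ + (B - 1*5) = -¾ + (B - 5) = -¾ + (-5 + B) = -23/4 + B)
G(R, c) = -23/4 + R
P = 20
n(J, V) = -23/4 + J (n(J, V) = J + (-23/4 + 0) = J - 23/4 = -23/4 + J)
(n(-10, P) - 74) + (-68 + s(0))*(28 + 59) = ((-23/4 - 10) - 74) + (-68 + 14)*(28 + 59) = (-63/4 - 74) - 54*87 = -359/4 - 4698 = -19151/4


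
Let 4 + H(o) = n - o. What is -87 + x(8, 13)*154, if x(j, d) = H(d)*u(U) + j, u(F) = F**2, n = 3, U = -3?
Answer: -18259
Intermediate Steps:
H(o) = -1 - o (H(o) = -4 + (3 - o) = -1 - o)
x(j, d) = -9 + j - 9*d (x(j, d) = (-1 - d)*(-3)**2 + j = (-1 - d)*9 + j = (-9 - 9*d) + j = -9 + j - 9*d)
-87 + x(8, 13)*154 = -87 + (-9 + 8 - 9*13)*154 = -87 + (-9 + 8 - 117)*154 = -87 - 118*154 = -87 - 18172 = -18259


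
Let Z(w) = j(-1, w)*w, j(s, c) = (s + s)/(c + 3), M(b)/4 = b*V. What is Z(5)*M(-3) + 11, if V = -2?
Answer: -19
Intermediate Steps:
M(b) = -8*b (M(b) = 4*(b*(-2)) = 4*(-2*b) = -8*b)
j(s, c) = 2*s/(3 + c) (j(s, c) = (2*s)/(3 + c) = 2*s/(3 + c))
Z(w) = -2*w/(3 + w) (Z(w) = (2*(-1)/(3 + w))*w = (-2/(3 + w))*w = -2*w/(3 + w))
Z(5)*M(-3) + 11 = (-2*5/(3 + 5))*(-8*(-3)) + 11 = -2*5/8*24 + 11 = -2*5*⅛*24 + 11 = -5/4*24 + 11 = -30 + 11 = -19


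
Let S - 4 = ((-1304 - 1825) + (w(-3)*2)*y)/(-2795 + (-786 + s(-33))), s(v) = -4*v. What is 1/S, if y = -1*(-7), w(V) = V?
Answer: 3449/16967 ≈ 0.20328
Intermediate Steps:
y = 7
S = 16967/3449 (S = 4 + ((-1304 - 1825) - 3*2*7)/(-2795 + (-786 - 4*(-33))) = 4 + (-3129 - 6*7)/(-2795 + (-786 + 132)) = 4 + (-3129 - 42)/(-2795 - 654) = 4 - 3171/(-3449) = 4 - 3171*(-1/3449) = 4 + 3171/3449 = 16967/3449 ≈ 4.9194)
1/S = 1/(16967/3449) = 3449/16967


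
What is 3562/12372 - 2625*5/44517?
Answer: -635491/91794054 ≈ -0.0069230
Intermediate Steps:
3562/12372 - 2625*5/44517 = 3562*(1/12372) - 13125*1/44517 = 1781/6186 - 4375/14839 = -635491/91794054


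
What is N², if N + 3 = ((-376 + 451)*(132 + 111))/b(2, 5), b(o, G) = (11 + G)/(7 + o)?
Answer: 26888456529/256 ≈ 1.0503e+8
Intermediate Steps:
b(o, G) = (11 + G)/(7 + o)
N = 163977/16 (N = -3 + ((-376 + 451)*(132 + 111))/(((11 + 5)/(7 + 2))) = -3 + (75*243)/((16/9)) = -3 + 18225/(((⅑)*16)) = -3 + 18225/(16/9) = -3 + 18225*(9/16) = -3 + 164025/16 = 163977/16 ≈ 10249.)
N² = (163977/16)² = 26888456529/256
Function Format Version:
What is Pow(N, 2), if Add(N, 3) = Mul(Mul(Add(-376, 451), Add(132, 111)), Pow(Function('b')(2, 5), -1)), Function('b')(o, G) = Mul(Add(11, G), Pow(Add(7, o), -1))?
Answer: Rational(26888456529, 256) ≈ 1.0503e+8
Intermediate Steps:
Function('b')(o, G) = Mul(Pow(Add(7, o), -1), Add(11, G))
N = Rational(163977, 16) (N = Add(-3, Mul(Mul(Add(-376, 451), Add(132, 111)), Pow(Mul(Pow(Add(7, 2), -1), Add(11, 5)), -1))) = Add(-3, Mul(Mul(75, 243), Pow(Mul(Pow(9, -1), 16), -1))) = Add(-3, Mul(18225, Pow(Mul(Rational(1, 9), 16), -1))) = Add(-3, Mul(18225, Pow(Rational(16, 9), -1))) = Add(-3, Mul(18225, Rational(9, 16))) = Add(-3, Rational(164025, 16)) = Rational(163977, 16) ≈ 10249.)
Pow(N, 2) = Pow(Rational(163977, 16), 2) = Rational(26888456529, 256)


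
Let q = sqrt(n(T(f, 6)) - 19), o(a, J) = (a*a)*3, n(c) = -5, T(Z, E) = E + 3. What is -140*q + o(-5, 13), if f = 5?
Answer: 75 - 280*I*sqrt(6) ≈ 75.0 - 685.86*I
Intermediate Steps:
T(Z, E) = 3 + E
o(a, J) = 3*a**2 (o(a, J) = a**2*3 = 3*a**2)
q = 2*I*sqrt(6) (q = sqrt(-5 - 19) = sqrt(-24) = 2*I*sqrt(6) ≈ 4.899*I)
-140*q + o(-5, 13) = -280*I*sqrt(6) + 3*(-5)**2 = -280*I*sqrt(6) + 3*25 = -280*I*sqrt(6) + 75 = 75 - 280*I*sqrt(6)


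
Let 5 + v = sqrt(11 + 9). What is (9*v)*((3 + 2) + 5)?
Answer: -450 + 180*sqrt(5) ≈ -47.508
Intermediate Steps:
v = -5 + 2*sqrt(5) (v = -5 + sqrt(11 + 9) = -5 + sqrt(20) = -5 + 2*sqrt(5) ≈ -0.52786)
(9*v)*((3 + 2) + 5) = (9*(-5 + 2*sqrt(5)))*((3 + 2) + 5) = (-45 + 18*sqrt(5))*(5 + 5) = (-45 + 18*sqrt(5))*10 = -450 + 180*sqrt(5)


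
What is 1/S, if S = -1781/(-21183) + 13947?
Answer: 21183/295441082 ≈ 7.1700e-5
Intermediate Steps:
S = 295441082/21183 (S = -1781*(-1/21183) + 13947 = 1781/21183 + 13947 = 295441082/21183 ≈ 13947.)
1/S = 1/(295441082/21183) = 21183/295441082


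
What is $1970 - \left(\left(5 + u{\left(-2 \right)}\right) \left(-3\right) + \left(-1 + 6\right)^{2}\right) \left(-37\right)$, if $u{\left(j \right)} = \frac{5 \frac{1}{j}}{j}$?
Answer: $\frac{8805}{4} \approx 2201.3$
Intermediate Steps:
$u{\left(j \right)} = \frac{5}{j^{2}}$
$1970 - \left(\left(5 + u{\left(-2 \right)}\right) \left(-3\right) + \left(-1 + 6\right)^{2}\right) \left(-37\right) = 1970 - \left(\left(5 + \frac{5}{4}\right) \left(-3\right) + \left(-1 + 6\right)^{2}\right) \left(-37\right) = 1970 - \left(\left(5 + 5 \cdot \frac{1}{4}\right) \left(-3\right) + 5^{2}\right) \left(-37\right) = 1970 - \left(\left(5 + \frac{5}{4}\right) \left(-3\right) + 25\right) \left(-37\right) = 1970 - \left(\frac{25}{4} \left(-3\right) + 25\right) \left(-37\right) = 1970 - \left(- \frac{75}{4} + 25\right) \left(-37\right) = 1970 - \frac{25}{4} \left(-37\right) = 1970 - - \frac{925}{4} = 1970 + \frac{925}{4} = \frac{8805}{4}$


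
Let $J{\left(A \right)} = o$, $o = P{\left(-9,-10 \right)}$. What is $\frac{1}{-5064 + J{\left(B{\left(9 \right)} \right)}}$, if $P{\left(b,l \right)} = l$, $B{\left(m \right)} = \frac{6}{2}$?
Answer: $- \frac{1}{5074} \approx -0.00019708$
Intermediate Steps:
$B{\left(m \right)} = 3$ ($B{\left(m \right)} = 6 \cdot \frac{1}{2} = 3$)
$o = -10$
$J{\left(A \right)} = -10$
$\frac{1}{-5064 + J{\left(B{\left(9 \right)} \right)}} = \frac{1}{-5064 - 10} = \frac{1}{-5074} = - \frac{1}{5074}$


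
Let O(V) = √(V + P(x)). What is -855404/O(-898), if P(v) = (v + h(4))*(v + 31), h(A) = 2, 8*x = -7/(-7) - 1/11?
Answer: 37637776*I*√1611211/1611211 ≈ 29652.0*I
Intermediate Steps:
x = 5/44 (x = (-7/(-7) - 1/11)/8 = (-7*(-⅐) - 1*1/11)/8 = (1 - 1/11)/8 = (⅛)*(10/11) = 5/44 ≈ 0.11364)
P(v) = (2 + v)*(31 + v) (P(v) = (v + 2)*(v + 31) = (2 + v)*(31 + v))
O(V) = √(127317/1936 + V) (O(V) = √(V + (62 + (5/44)² + 33*(5/44))) = √(V + (62 + 25/1936 + 15/4)) = √(V + 127317/1936) = √(127317/1936 + V))
-855404/O(-898) = -855404*44/√(127317 + 1936*(-898)) = -855404*44/√(127317 - 1738528) = -855404*(-44*I*√1611211/1611211) = -(-37637776)*I*√1611211/1611211 = 37637776*I*√1611211/1611211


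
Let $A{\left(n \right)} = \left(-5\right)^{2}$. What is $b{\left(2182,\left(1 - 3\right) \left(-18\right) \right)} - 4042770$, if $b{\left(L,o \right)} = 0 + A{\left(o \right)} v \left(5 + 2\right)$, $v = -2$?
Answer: $-4043120$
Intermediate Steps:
$A{\left(n \right)} = 25$
$b{\left(L,o \right)} = -350$ ($b{\left(L,o \right)} = 0 + 25 \left(- 2 \left(5 + 2\right)\right) = 0 + 25 \left(\left(-2\right) 7\right) = 0 + 25 \left(-14\right) = 0 - 350 = -350$)
$b{\left(2182,\left(1 - 3\right) \left(-18\right) \right)} - 4042770 = -350 - 4042770 = -4043120$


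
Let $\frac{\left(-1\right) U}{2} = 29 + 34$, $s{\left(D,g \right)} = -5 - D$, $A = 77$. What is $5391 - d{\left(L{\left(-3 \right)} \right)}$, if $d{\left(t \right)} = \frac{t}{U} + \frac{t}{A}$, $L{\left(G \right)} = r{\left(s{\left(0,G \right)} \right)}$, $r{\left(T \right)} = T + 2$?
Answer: $\frac{355807}{66} \approx 5391.0$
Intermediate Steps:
$r{\left(T \right)} = 2 + T$
$L{\left(G \right)} = -3$ ($L{\left(G \right)} = 2 - 5 = -3$)
$U = -126$ ($U = - 2 \left(29 + 34\right) = \left(-2\right) 63 = -126$)
$d{\left(t \right)} = \frac{t}{198}$ ($d{\left(t \right)} = \frac{t}{-126} + \frac{t}{77} = t \left(- \frac{1}{126}\right) + t \frac{1}{77} = - \frac{t}{126} + \frac{t}{77} = \frac{t}{198}$)
$5391 - d{\left(L{\left(-3 \right)} \right)} = 5391 - \frac{1}{198} \left(-3\right) = 5391 - - \frac{1}{66} = 5391 + \frac{1}{66} = \frac{355807}{66}$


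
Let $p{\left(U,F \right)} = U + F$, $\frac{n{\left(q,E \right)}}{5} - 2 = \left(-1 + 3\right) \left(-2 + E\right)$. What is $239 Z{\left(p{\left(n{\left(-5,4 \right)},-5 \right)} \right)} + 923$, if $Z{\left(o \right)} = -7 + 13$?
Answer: $2357$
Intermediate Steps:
$n{\left(q,E \right)} = -10 + 10 E$ ($n{\left(q,E \right)} = 10 + 5 \left(-1 + 3\right) \left(-2 + E\right) = 10 + 5 \cdot 2 \left(-2 + E\right) = 10 + 5 \left(-4 + 2 E\right) = 10 + \left(-20 + 10 E\right) = -10 + 10 E$)
$p{\left(U,F \right)} = F + U$
$Z{\left(o \right)} = 6$
$239 Z{\left(p{\left(n{\left(-5,4 \right)},-5 \right)} \right)} + 923 = 239 \cdot 6 + 923 = 1434 + 923 = 2357$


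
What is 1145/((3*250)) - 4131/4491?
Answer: 45421/74850 ≈ 0.60683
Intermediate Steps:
1145/((3*250)) - 4131/4491 = 1145/750 - 4131*1/4491 = 1145*(1/750) - 459/499 = 229/150 - 459/499 = 45421/74850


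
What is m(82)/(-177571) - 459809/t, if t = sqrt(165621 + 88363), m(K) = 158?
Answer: -158/177571 - 459809*sqrt(15874)/63496 ≈ -912.38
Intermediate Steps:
t = 4*sqrt(15874) (t = sqrt(253984) = 4*sqrt(15874) ≈ 503.97)
m(82)/(-177571) - 459809/t = 158/(-177571) - 459809*sqrt(15874)/63496 = 158*(-1/177571) - 459809*sqrt(15874)/63496 = -158/177571 - 459809*sqrt(15874)/63496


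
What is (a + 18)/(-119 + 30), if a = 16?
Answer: -34/89 ≈ -0.38202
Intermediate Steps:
(a + 18)/(-119 + 30) = (16 + 18)/(-119 + 30) = 34/(-89) = 34*(-1/89) = -34/89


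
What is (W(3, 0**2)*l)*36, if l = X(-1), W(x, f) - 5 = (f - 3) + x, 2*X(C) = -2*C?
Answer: 180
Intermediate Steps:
X(C) = -C (X(C) = (-2*C)/2 = -C)
W(x, f) = 2 + f + x (W(x, f) = 5 + ((f - 3) + x) = 5 + ((-3 + f) + x) = 5 + (-3 + f + x) = 2 + f + x)
l = 1 (l = -1*(-1) = 1)
(W(3, 0**2)*l)*36 = ((2 + 0**2 + 3)*1)*36 = ((2 + 0 + 3)*1)*36 = (5*1)*36 = 5*36 = 180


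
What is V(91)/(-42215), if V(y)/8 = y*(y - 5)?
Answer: -62608/42215 ≈ -1.4831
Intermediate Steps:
V(y) = 8*y*(-5 + y) (V(y) = 8*(y*(y - 5)) = 8*(y*(-5 + y)) = 8*y*(-5 + y))
V(91)/(-42215) = (8*91*(-5 + 91))/(-42215) = (8*91*86)*(-1/42215) = 62608*(-1/42215) = -62608/42215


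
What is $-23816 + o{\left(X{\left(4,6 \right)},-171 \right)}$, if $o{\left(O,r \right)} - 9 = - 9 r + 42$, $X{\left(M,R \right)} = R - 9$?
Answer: $-22226$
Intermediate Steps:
$X{\left(M,R \right)} = -9 + R$
$o{\left(O,r \right)} = 51 - 9 r$ ($o{\left(O,r \right)} = 9 - \left(-42 + 9 r\right) = 51 - 9 r$)
$-23816 + o{\left(X{\left(4,6 \right)},-171 \right)} = -23816 + \left(51 - -1539\right) = -23816 + \left(51 + 1539\right) = -23816 + 1590 = -22226$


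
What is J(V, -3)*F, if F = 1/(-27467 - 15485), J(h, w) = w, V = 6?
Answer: 3/42952 ≈ 6.9845e-5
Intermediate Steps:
F = -1/42952 (F = 1/(-42952) = -1/42952 ≈ -2.3282e-5)
J(V, -3)*F = -3*(-1/42952) = 3/42952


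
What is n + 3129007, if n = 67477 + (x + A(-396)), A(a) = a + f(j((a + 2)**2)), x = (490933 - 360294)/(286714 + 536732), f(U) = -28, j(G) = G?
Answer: 2631782953399/823446 ≈ 3.1961e+6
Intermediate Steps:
x = 130639/823446 ≈ 0.15865
A(a) = -28 + a (A(a) = a - 28 = -28 + a)
n = 55214655277/823446 (n = 67477 + (130639/823446 + (-28 - 396)) = 67477 + (130639/823446 - 424) = 67477 - 349010465/823446 = 55214655277/823446 ≈ 67053.)
n + 3129007 = 55214655277/823446 + 3129007 = 2631782953399/823446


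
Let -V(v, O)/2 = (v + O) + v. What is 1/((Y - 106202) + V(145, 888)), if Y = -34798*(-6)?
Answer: 1/100230 ≈ 9.9771e-6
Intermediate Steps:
V(v, O) = -4*v - 2*O (V(v, O) = -2*((v + O) + v) = -2*((O + v) + v) = -2*(O + 2*v) = -4*v - 2*O)
Y = 208788
1/((Y - 106202) + V(145, 888)) = 1/((208788 - 106202) + (-4*145 - 2*888)) = 1/(102586 + (-580 - 1776)) = 1/(102586 - 2356) = 1/100230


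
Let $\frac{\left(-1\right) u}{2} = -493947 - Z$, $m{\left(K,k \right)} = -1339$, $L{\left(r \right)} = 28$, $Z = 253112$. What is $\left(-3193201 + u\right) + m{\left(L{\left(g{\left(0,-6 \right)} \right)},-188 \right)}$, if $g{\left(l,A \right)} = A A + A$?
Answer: $-1700422$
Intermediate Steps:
$g{\left(l,A \right)} = A + A^{2}$ ($g{\left(l,A \right)} = A^{2} + A = A + A^{2}$)
$u = 1494118$ ($u = - 2 \left(-493947 - 253112\right) = \left(-2\right) \left(-747059\right) = 1494118$)
$\left(-3193201 + u\right) + m{\left(L{\left(g{\left(0,-6 \right)} \right)},-188 \right)} = \left(-3193201 + 1494118\right) - 1339 = -1699083 - 1339 = -1700422$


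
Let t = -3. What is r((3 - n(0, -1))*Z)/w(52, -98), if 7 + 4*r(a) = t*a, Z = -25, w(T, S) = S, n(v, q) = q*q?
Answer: -143/392 ≈ -0.36480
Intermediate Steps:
n(v, q) = q²
r(a) = -7/4 - 3*a/4 (r(a) = -7/4 + (-3*a)/4 = -7/4 - 3*a/4)
r((3 - n(0, -1))*Z)/w(52, -98) = (-7/4 - 3*(3 - 1*(-1)²)*(-25)/4)/(-98) = (-7/4 - 3*(3 - 1*1)*(-25)/4)*(-1/98) = (-7/4 - 3*(3 - 1)*(-25)/4)*(-1/98) = (-7/4 - 3*(-25)/2)*(-1/98) = (-7/4 - ¾*(-50))*(-1/98) = (-7/4 + 75/2)*(-1/98) = (143/4)*(-1/98) = -143/392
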